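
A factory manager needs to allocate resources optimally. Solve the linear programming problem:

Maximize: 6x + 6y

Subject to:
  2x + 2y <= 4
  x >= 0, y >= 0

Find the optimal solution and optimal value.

The feasible region has vertices at [(0, 0), (2, 0), (0, 2)].
Checking objective 6x + 6y at each vertex:
  (0, 0): 6*0 + 6*0 = 0
  (2, 0): 6*2 + 6*0 = 12
  (0, 2): 6*0 + 6*2 = 12
Maximum is 12 at (2, 0).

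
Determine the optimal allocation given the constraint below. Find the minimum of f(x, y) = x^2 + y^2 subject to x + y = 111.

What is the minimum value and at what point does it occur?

Substitute y = 111 - x into f(x,y) = x^2 + y^2:
g(x) = x^2 + (111 - x)^2 = 2x^2 - 222x + 12321
g'(x) = 4x - 222 = 0  =>  x = 111/2
y = 111 - 111/2 = 111/2
Minimum value = (111/2)^2 + (111/2)^2 = 12321/2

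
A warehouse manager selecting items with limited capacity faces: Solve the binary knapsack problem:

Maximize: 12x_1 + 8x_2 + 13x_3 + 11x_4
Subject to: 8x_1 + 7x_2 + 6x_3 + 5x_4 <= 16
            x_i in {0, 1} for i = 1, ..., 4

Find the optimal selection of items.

Items: item 1 (v=12, w=8), item 2 (v=8, w=7), item 3 (v=13, w=6), item 4 (v=11, w=5)
Capacity: 16
Checking all 16 subsets (w = total weight, v = total value):
  {}: w = 0, v = 0
  {1}: w = 8, v = 12
  {2}: w = 7, v = 8
  {3}: w = 6, v = 13
  {4}: w = 5, v = 11
  {1, 2}: w = 15, v = 20
  {1, 3}: w = 14, v = 25
  {1, 4}: w = 13, v = 23
  {2, 3}: w = 13, v = 21
  {2, 4}: w = 12, v = 19
  {3, 4}: w = 11, v = 24
  {1, 2, 3}: w = 21 > 16, infeasible
  {1, 2, 4}: w = 20 > 16, infeasible
  {1, 3, 4}: w = 19 > 16, infeasible
  {2, 3, 4}: w = 18 > 16, infeasible
  {1, 2, 3, 4}: w = 26 > 16, infeasible
Best feasible subset: items [1, 3]
Total weight: 14 <= 16, total value: 25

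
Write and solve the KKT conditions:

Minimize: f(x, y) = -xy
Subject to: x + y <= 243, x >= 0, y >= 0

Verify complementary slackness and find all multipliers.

Problem: min -xy s.t. x + y <= 243 (multiplier lambda), x >= 0 (mu_x), y >= 0 (mu_y)
KKT stationarity: -y + lambda - mu_x = 0, -x + lambda - mu_y = 0, with lambda, mu_x, mu_y >= 0
Complementary slackness: lambda*(x + y - 243) = 0, mu_x*x = 0, mu_y*y = 0
If lambda = 0: y = -mu_x <= 0 and x = -mu_y <= 0 force x = y = 0 with f = 0; but x = y = 243/2 is feasible with f = -59049/4 < 0, so this is not the minimum. Hence lambda > 0 and x + y = 243.
Try x > 0, y > 0 (so mu_x = mu_y = 0): y = lambda, x = lambda => x = y = lambda
x + y = 243 => 2*lambda = 243 => lambda = 243/2
x* = y* = 243/2 > 0, consistent with mu_x = mu_y = 0.
(Any feasible point with x = 0 or y = 0 has f = 0 > -59049/4, so the minimum is not on those boundaries.)
min(-xy) = -59049/4 (i.e. max xy = 59049/4)
Multipliers: lambda = 243/2, mu_x = 0, mu_y = 0
Complementary slackness: lambda*(x + y - 243) = 243/2*(243/2 + 243/2 - 243) = 0, mu_x*x = 0*243/2 = 0, mu_y*y = 0*243/2 = 0. Satisfied.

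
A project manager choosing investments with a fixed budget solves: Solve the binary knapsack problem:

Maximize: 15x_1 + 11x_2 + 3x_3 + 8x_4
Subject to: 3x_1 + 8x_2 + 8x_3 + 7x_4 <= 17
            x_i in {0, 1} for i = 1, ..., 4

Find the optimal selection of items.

Items: item 1 (v=15, w=3), item 2 (v=11, w=8), item 3 (v=3, w=8), item 4 (v=8, w=7)
Capacity: 17
Checking all 16 subsets (w = total weight, v = total value):
  {}: w = 0, v = 0
  {1}: w = 3, v = 15
  {2}: w = 8, v = 11
  {3}: w = 8, v = 3
  {4}: w = 7, v = 8
  {1, 2}: w = 11, v = 26
  {1, 3}: w = 11, v = 18
  {1, 4}: w = 10, v = 23
  {2, 3}: w = 16, v = 14
  {2, 4}: w = 15, v = 19
  {3, 4}: w = 15, v = 11
  {1, 2, 3}: w = 19 > 17, infeasible
  {1, 2, 4}: w = 18 > 17, infeasible
  {1, 3, 4}: w = 18 > 17, infeasible
  {2, 3, 4}: w = 23 > 17, infeasible
  {1, 2, 3, 4}: w = 26 > 17, infeasible
Best feasible subset: items [1, 2]
Total weight: 11 <= 17, total value: 26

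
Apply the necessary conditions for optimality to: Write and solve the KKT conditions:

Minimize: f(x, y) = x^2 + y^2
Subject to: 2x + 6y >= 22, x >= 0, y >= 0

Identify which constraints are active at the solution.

KKT conditions for min x^2 + y^2 s.t. 2x + 6y >= 22, x >= 0, y >= 0:
Stationarity: 2x = mu*2 + mu_x, 2y = mu*6 + mu_y, with mu, mu_x, mu_y >= 0
Complementary slackness: mu*(2x + 6y - 22) = 0, mu_x*x = 0, mu_y*y = 0
(0, 0) is infeasible (2*0 + 6*0 < 22), so if mu = 0 stationarity would force x = mu_x/2 >= 0, y = mu_y/2 >= 0 with mu_x*x = mu_y*y = 0, i.e. x = y = 0: contradiction. Hence mu > 0 and 2x + 6y = 22 is active.
Try x > 0, y > 0 (so mu_x = mu_y = 0): x = 2*mu/2, y = 6*mu/2
Substitute: 2*(2*mu/2) + 6*(6*mu/2) = 22
  mu*40/2 = 22 => mu = 11/10
x* = 11/10 > 0, y* = 33/10 > 0, consistent with mu_x = mu_y = 0.
f is convex and the constraints are linear, so this KKT point is the global minimum.
f* = 121/10
Active constraints: 2x + 6y >= 22 (holds with equality, mu = 11/10 > 0); x >= 0 and y >= 0 are inactive (mu_x = mu_y = 0).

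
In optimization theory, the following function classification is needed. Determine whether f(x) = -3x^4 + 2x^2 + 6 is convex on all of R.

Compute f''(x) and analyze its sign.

f(x) = -3x^4 + 2x^2 + 6
f'(x) = -12x^3 + 4x
f''(x) = -36x^2 + 4
f''(x) = -36x^2 + 4 -> -inf as |x| -> inf
Therefore, f is not globally convex on R.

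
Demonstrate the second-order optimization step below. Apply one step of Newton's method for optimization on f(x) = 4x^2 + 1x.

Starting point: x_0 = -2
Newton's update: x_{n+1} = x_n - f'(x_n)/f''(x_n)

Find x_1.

f(x) = 4x^2 + 1x
f'(x) = 8x + (1), f''(x) = 8
Newton step: x_1 = x_0 - f'(x_0)/f''(x_0)
f'(-2) = -15
x_1 = -2 - -15/8 = -1/8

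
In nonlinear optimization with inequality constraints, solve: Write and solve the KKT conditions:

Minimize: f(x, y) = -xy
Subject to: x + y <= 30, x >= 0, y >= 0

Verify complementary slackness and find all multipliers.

Problem: min -xy s.t. x + y <= 30 (multiplier lambda), x >= 0 (mu_x), y >= 0 (mu_y)
KKT stationarity: -y + lambda - mu_x = 0, -x + lambda - mu_y = 0, with lambda, mu_x, mu_y >= 0
Complementary slackness: lambda*(x + y - 30) = 0, mu_x*x = 0, mu_y*y = 0
If lambda = 0: y = -mu_x <= 0 and x = -mu_y <= 0 force x = y = 0 with f = 0; but x = y = 15 is feasible with f = -225 < 0, so this is not the minimum. Hence lambda > 0 and x + y = 30.
Try x > 0, y > 0 (so mu_x = mu_y = 0): y = lambda, x = lambda => x = y = lambda
x + y = 30 => 2*lambda = 30 => lambda = 15
x* = y* = 15 > 0, consistent with mu_x = mu_y = 0.
(Any feasible point with x = 0 or y = 0 has f = 0 > -225, so the minimum is not on those boundaries.)
min(-xy) = -225 (i.e. max xy = 225)
Multipliers: lambda = 15, mu_x = 0, mu_y = 0
Complementary slackness: lambda*(x + y - 30) = 15*(15 + 15 - 30) = 0, mu_x*x = 0*15 = 0, mu_y*y = 0*15 = 0. Satisfied.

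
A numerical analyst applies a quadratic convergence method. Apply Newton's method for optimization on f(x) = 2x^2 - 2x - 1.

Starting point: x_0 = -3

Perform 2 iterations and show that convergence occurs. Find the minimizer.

f(x) = 2x^2 - 2x - 1, f'(x) = 4x + (-2), f''(x) = 4
Step 1: f'(-3) = -14, x_1 = -3 - -14/4 = 1/2
Step 2: f'(1/2) = 0, x_2 = 1/2 (converged)
Newton's method converges in 1 step for quadratics.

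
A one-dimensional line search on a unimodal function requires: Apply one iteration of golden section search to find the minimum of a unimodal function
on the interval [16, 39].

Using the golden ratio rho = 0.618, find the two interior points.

Golden section search on [16, 39].
Golden ratio rho = 0.618 (approx).
Interior points:
  x_1 = 16 + (1-0.618)*23 = 24.7860
  x_2 = 16 + 0.618*23 = 30.2140
Compare f(x_1) and f(x_2) to determine which subinterval to keep.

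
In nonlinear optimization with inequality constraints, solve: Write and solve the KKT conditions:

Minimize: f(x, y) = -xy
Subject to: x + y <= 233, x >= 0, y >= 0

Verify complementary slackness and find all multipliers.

Problem: min -xy s.t. x + y <= 233 (multiplier lambda), x >= 0 (mu_x), y >= 0 (mu_y)
KKT stationarity: -y + lambda - mu_x = 0, -x + lambda - mu_y = 0, with lambda, mu_x, mu_y >= 0
Complementary slackness: lambda*(x + y - 233) = 0, mu_x*x = 0, mu_y*y = 0
If lambda = 0: y = -mu_x <= 0 and x = -mu_y <= 0 force x = y = 0 with f = 0; but x = y = 233/2 is feasible with f = -54289/4 < 0, so this is not the minimum. Hence lambda > 0 and x + y = 233.
Try x > 0, y > 0 (so mu_x = mu_y = 0): y = lambda, x = lambda => x = y = lambda
x + y = 233 => 2*lambda = 233 => lambda = 233/2
x* = y* = 233/2 > 0, consistent with mu_x = mu_y = 0.
(Any feasible point with x = 0 or y = 0 has f = 0 > -54289/4, so the minimum is not on those boundaries.)
min(-xy) = -54289/4 (i.e. max xy = 54289/4)
Multipliers: lambda = 233/2, mu_x = 0, mu_y = 0
Complementary slackness: lambda*(x + y - 233) = 233/2*(233/2 + 233/2 - 233) = 0, mu_x*x = 0*233/2 = 0, mu_y*y = 0*233/2 = 0. Satisfied.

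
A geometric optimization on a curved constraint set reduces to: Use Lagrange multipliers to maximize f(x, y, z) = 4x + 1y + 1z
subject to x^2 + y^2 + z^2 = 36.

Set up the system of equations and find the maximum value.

Lagrange conditions: 4 = 2*lambda*x, 1 = 2*lambda*y, 1 = 2*lambda*z
So x:4 = y:1 = z:1, i.e. x = 4t, y = 1t, z = 1t
Constraint: t^2*(4^2 + 1^2 + 1^2) = 36
  t^2 * 18 = 36  =>  t = sqrt(2)
Maximum = 4*4t + 1*1t + 1*1t = 18*sqrt(2) = sqrt(648)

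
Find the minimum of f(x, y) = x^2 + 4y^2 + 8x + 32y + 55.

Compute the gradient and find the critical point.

f(x,y) = x^2 + 4y^2 + 8x + 32y + 55
df/dx = 2x + (8) = 0  =>  x = -4
df/dy = 8y + (32) = 0  =>  y = -4
f(-4, -4) = 1*(-4)^2 + 4*(-4)^2 + 8*(-4) + 32*(-4) + 55 = -25
Hessian is diagonal with entries 2, 8 > 0, so this is a minimum.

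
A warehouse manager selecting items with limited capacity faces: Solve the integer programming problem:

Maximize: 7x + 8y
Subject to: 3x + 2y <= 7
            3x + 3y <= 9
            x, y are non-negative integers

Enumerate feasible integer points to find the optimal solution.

Constraint 1: 3x + 2y <= 7
Constraint 2: 3x + 3y <= 9
Feasible x range (need y >= 0): 0 <= x <= min(7/3, 9/3) => x in {0, ..., 2}.
Enumerate feasible integer points row by row (the coefficient of y is 8 > 0, so for each x the largest feasible y gives the best value):
  x = 0: y <= min((7 - 3*0)/2, (9 - 3*0)/3) => y in {0, ..., 3}; best 7*0 + 8*3 = 24
  x = 1: y <= min((7 - 3*1)/2, (9 - 3*1)/3) => y in {0, ..., 2}; best 7*1 + 8*2 = 23
  x = 2: y <= min((7 - 3*2)/2, (9 - 3*2)/3) => y in {0}; best 7*2 + 8*0 = 14
The maximum 7x + 8y = 24 is achieved at x = 0, y = 3.
Check: 3*0 + 2*3 = 6 <= 7 and 3*0 + 3*3 = 9 <= 9.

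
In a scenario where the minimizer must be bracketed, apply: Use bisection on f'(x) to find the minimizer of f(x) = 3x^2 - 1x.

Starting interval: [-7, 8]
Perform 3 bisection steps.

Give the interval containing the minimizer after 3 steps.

Finding critical point of f(x) = 3x^2 - 1x using bisection on f'(x) = 6x + -1.
f'(x) = 0 when x = 1/6.
Starting interval: [-7, 8]
Step 1: mid = 1/2, f'(mid) = 2, new interval = [-7, 1/2]
Step 2: mid = -13/4, f'(mid) = -41/2, new interval = [-13/4, 1/2]
Step 3: mid = -11/8, f'(mid) = -37/4, new interval = [-11/8, 1/2]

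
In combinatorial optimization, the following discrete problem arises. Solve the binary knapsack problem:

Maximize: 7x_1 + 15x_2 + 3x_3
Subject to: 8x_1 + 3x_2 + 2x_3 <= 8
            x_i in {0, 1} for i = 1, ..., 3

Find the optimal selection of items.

Items: item 1 (v=7, w=8), item 2 (v=15, w=3), item 3 (v=3, w=2)
Capacity: 8
Checking all 8 subsets (w = total weight, v = total value):
  {}: w = 0, v = 0
  {1}: w = 8, v = 7
  {2}: w = 3, v = 15
  {3}: w = 2, v = 3
  {1, 2}: w = 11 > 8, infeasible
  {1, 3}: w = 10 > 8, infeasible
  {2, 3}: w = 5, v = 18
  {1, 2, 3}: w = 13 > 8, infeasible
Best feasible subset: items [2, 3]
Total weight: 5 <= 8, total value: 18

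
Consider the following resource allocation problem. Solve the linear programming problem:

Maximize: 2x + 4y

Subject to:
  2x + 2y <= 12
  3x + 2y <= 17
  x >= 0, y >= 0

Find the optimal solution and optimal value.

Feasible vertices: (0, 0), (0, 6), (5, 1), (17/3, 0)
Objective 2x + 4y at each:
  (0, 0): 0
  (0, 6): 24
  (5, 1): 14
  (17/3, 0): 34/3
Maximum is 24 at (0, 6).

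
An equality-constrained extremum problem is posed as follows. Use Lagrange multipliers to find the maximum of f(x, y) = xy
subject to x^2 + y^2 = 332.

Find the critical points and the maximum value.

Lagrange conditions: y = 2*lambda*x and x = 2*lambda*y
If x = 0 then y = 0, violating the constraint, so x, y != 0.
Dividing: y/x = x/y => x^2 = y^2 => y = x or y = -x
Constraint: 2x^2 = 332 => x^2 = 166 => x = +/-sqrt(166)
Critical points: (sqrt(166), sqrt(166)), (-sqrt(166), -sqrt(166)), (sqrt(166), -sqrt(166)), (-sqrt(166), sqrt(166))
  y = x:  xy = x^2 = 166  at (sqrt(166), sqrt(166)) and (-sqrt(166), -sqrt(166))
  y = -x: xy = -x^2 = -166 at (sqrt(166), -sqrt(166)) and (-sqrt(166), sqrt(166))
Maximum xy = 166 at (sqrt(166), sqrt(166)) and (-sqrt(166), -sqrt(166))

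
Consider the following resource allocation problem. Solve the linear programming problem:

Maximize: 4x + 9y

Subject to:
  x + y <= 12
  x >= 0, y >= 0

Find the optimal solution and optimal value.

The feasible region has vertices at [(0, 0), (12, 0), (0, 12)].
Checking objective 4x + 9y at each vertex:
  (0, 0): 4*0 + 9*0 = 0
  (12, 0): 4*12 + 9*0 = 48
  (0, 12): 4*0 + 9*12 = 108
Maximum is 108 at (0, 12).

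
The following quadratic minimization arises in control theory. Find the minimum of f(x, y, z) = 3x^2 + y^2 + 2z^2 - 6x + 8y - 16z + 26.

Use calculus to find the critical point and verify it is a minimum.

f(x,y,z) = 3x^2 + y^2 + 2z^2 - 6x + 8y - 16z + 26
df/dx = 6x + (-6) = 0 => x = 1
df/dy = 2y + (8) = 0 => y = -4
df/dz = 4z + (-16) = 0 => z = 4
f(1,-4,4) = 3*(1)^2 + 1*(-4)^2 + 2*(4)^2 + -6*(1) + 8*(-4) + -16*(4) + 26 = -25
Hessian is diagonal with entries 6, 2, 4 > 0, confirmed minimum.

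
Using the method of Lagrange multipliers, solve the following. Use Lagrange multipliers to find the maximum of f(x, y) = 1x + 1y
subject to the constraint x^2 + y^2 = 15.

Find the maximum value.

Set up Lagrange conditions: grad f = lambda * grad g
  1 = 2*lambda*x
  1 = 2*lambda*y
From these: x/y = 1/1, so x = 1t, y = 1t for some t.
Substitute into constraint: (1t)^2 + (1t)^2 = 15
  t^2 * 2 = 15
  t = sqrt(15/2)
Maximum = 1*x + 1*y = (1^2 + 1^2)*t = 2 * sqrt(15/2) = sqrt(30)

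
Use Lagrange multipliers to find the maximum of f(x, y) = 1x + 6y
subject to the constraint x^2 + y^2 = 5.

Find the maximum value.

Set up Lagrange conditions: grad f = lambda * grad g
  1 = 2*lambda*x
  6 = 2*lambda*y
From these: x/y = 1/6, so x = 1t, y = 6t for some t.
Substitute into constraint: (1t)^2 + (6t)^2 = 5
  t^2 * 37 = 5
  t = sqrt(5/37)
Maximum = 1*x + 6*y = (1^2 + 6^2)*t = 37 * sqrt(5/37) = sqrt(185)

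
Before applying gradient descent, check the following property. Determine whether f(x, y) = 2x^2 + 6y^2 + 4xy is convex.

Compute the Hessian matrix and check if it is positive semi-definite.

f(x,y) = 2x^2 + 6y^2 + 4xy
Hessian H = [[4, 4], [4, 12]]
trace(H) = 16, det(H) = 32
Eigenvalues: (16 +/- sqrt(128)) / 2 = 13.66, 2.343
Since both eigenvalues > 0, f is convex.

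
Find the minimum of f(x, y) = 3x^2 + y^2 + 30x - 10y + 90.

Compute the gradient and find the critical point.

f(x,y) = 3x^2 + y^2 + 30x - 10y + 90
df/dx = 6x + (30) = 0  =>  x = -5
df/dy = 2y + (-10) = 0  =>  y = 5
f(-5, 5) = 3*(-5)^2 + 1*(5)^2 + 30*(-5) + -10*(5) + 90 = -10
Hessian is diagonal with entries 6, 2 > 0, so this is a minimum.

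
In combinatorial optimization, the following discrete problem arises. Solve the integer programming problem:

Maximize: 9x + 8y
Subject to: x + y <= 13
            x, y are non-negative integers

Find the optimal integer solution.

Objective: 9x + 8y, constraint: x + y <= 13
Coefficient of x is 9 >= coefficient of y is 8, so allocate the entire budget to x.
Optimal: x = 13, y = 0, value = 117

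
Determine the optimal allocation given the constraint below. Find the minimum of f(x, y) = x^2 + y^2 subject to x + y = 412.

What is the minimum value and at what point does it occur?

Substitute y = 412 - x into f(x,y) = x^2 + y^2:
g(x) = x^2 + (412 - x)^2 = 2x^2 - 824x + 169744
g'(x) = 4x - 824 = 0  =>  x = 206
y = 412 - 206 = 206
Minimum value = 206^2 + 206^2 = 84872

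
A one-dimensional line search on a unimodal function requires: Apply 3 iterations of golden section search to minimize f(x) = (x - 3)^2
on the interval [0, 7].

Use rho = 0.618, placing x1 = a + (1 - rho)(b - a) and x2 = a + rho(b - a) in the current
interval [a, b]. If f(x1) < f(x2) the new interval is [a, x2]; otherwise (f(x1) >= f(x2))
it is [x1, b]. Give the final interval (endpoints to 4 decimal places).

Golden section search for min of f(x) = (x - 3)^2 on [0, 7].
Each step: x1 = a + (1 - rho)(b - a), x2 = a + rho(b - a); if f(x1) < f(x2) keep [a, x2], otherwise keep [x1, b].
Step 1: [0.0000, 7.0000], x1=2.6740 (f=0.1063), x2=4.3260 (f=1.7583); f(x1) < f(x2) => keep [0.0000, 4.3260]
Step 2: [0.0000, 4.3260], x1=1.6525 (f=1.8157), x2=2.6735 (f=0.1066); f(x1) > f(x2) => keep [1.6525, 4.3260]
Step 3: [1.6525, 4.3260], x1=2.6738 (f=0.1064), x2=3.3047 (f=0.0929); f(x1) > f(x2) => keep [2.6738, 4.3260]
Final interval: [2.6738, 4.3260]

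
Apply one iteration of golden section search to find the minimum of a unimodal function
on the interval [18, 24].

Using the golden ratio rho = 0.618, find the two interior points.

Golden section search on [18, 24].
Golden ratio rho = 0.618 (approx).
Interior points:
  x_1 = 18 + (1-0.618)*6 = 20.2920
  x_2 = 18 + 0.618*6 = 21.7080
Compare f(x_1) and f(x_2) to determine which subinterval to keep.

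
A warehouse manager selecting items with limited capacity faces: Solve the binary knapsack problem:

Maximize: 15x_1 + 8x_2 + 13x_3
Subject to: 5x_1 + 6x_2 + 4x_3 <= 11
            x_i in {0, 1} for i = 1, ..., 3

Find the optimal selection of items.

Items: item 1 (v=15, w=5), item 2 (v=8, w=6), item 3 (v=13, w=4)
Capacity: 11
Checking all 8 subsets (w = total weight, v = total value):
  {}: w = 0, v = 0
  {1}: w = 5, v = 15
  {2}: w = 6, v = 8
  {3}: w = 4, v = 13
  {1, 2}: w = 11, v = 23
  {1, 3}: w = 9, v = 28
  {2, 3}: w = 10, v = 21
  {1, 2, 3}: w = 15 > 11, infeasible
Best feasible subset: items [1, 3]
Total weight: 9 <= 11, total value: 28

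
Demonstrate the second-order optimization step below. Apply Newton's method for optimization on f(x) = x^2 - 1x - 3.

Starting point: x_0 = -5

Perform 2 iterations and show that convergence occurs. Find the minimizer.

f(x) = x^2 - 1x - 3, f'(x) = 2x + (-1), f''(x) = 2
Step 1: f'(-5) = -11, x_1 = -5 - -11/2 = 1/2
Step 2: f'(1/2) = 0, x_2 = 1/2 (converged)
Newton's method converges in 1 step for quadratics.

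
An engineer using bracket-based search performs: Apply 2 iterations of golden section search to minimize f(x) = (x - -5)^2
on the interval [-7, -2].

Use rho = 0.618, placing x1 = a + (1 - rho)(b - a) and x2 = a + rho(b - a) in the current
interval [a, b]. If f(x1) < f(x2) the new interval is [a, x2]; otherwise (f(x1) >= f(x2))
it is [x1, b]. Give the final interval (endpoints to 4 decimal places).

Golden section search for min of f(x) = (x - -5)^2 on [-7, -2].
Each step: x1 = a + (1 - rho)(b - a), x2 = a + rho(b - a); if f(x1) < f(x2) keep [a, x2], otherwise keep [x1, b].
Step 1: [-7.0000, -2.0000], x1=-5.0900 (f=0.0081), x2=-3.9100 (f=1.1881); f(x1) < f(x2) => keep [-7.0000, -3.9100]
Step 2: [-7.0000, -3.9100], x1=-5.8196 (f=0.6718), x2=-5.0904 (f=0.0082); f(x1) > f(x2) => keep [-5.8196, -3.9100]
Final interval: [-5.8196, -3.9100]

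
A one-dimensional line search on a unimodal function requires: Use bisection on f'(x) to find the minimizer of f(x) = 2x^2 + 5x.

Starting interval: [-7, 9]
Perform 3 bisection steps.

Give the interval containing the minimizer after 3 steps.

Finding critical point of f(x) = 2x^2 + 5x using bisection on f'(x) = 4x + 5.
f'(x) = 0 when x = -5/4.
Starting interval: [-7, 9]
Step 1: mid = 1, f'(mid) = 9, new interval = [-7, 1]
Step 2: mid = -3, f'(mid) = -7, new interval = [-3, 1]
Step 3: mid = -1, f'(mid) = 1, new interval = [-3, -1]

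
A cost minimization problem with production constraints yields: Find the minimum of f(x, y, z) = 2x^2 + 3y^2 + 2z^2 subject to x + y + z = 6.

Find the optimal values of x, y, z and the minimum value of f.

Using Lagrange multipliers on f = 2x^2 + 3y^2 + 2z^2 with constraint x + y + z = 6:
Conditions: 2*2*x = lambda, 2*3*y = lambda, 2*2*z = lambda
So x = lambda/4, y = lambda/6, z = lambda/4
Substituting into constraint: lambda * (2/3) = 6
lambda = 9
x = 9/4, y = 3/2, z = 9/4
Minimum value = 27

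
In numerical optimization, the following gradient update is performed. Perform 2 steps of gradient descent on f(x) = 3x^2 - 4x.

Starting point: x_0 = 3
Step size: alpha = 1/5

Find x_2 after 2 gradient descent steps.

f(x) = 3x^2 - 4x, f'(x) = 6x + (-4)
Step 1: f'(3) = 14, x_1 = 3 - 1/5 * 14 = 1/5
Step 2: f'(1/5) = -14/5, x_2 = 1/5 - 1/5 * -14/5 = 19/25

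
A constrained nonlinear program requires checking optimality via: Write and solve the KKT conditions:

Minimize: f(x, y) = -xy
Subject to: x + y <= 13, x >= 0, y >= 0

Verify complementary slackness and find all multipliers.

Problem: min -xy s.t. x + y <= 13 (multiplier lambda), x >= 0 (mu_x), y >= 0 (mu_y)
KKT stationarity: -y + lambda - mu_x = 0, -x + lambda - mu_y = 0, with lambda, mu_x, mu_y >= 0
Complementary slackness: lambda*(x + y - 13) = 0, mu_x*x = 0, mu_y*y = 0
If lambda = 0: y = -mu_x <= 0 and x = -mu_y <= 0 force x = y = 0 with f = 0; but x = y = 13/2 is feasible with f = -169/4 < 0, so this is not the minimum. Hence lambda > 0 and x + y = 13.
Try x > 0, y > 0 (so mu_x = mu_y = 0): y = lambda, x = lambda => x = y = lambda
x + y = 13 => 2*lambda = 13 => lambda = 13/2
x* = y* = 13/2 > 0, consistent with mu_x = mu_y = 0.
(Any feasible point with x = 0 or y = 0 has f = 0 > -169/4, so the minimum is not on those boundaries.)
min(-xy) = -169/4 (i.e. max xy = 169/4)
Multipliers: lambda = 13/2, mu_x = 0, mu_y = 0
Complementary slackness: lambda*(x + y - 13) = 13/2*(13/2 + 13/2 - 13) = 0, mu_x*x = 0*13/2 = 0, mu_y*y = 0*13/2 = 0. Satisfied.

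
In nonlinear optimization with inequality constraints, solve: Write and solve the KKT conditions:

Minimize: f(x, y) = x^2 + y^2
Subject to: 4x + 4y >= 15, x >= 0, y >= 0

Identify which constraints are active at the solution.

KKT conditions for min x^2 + y^2 s.t. 4x + 4y >= 15, x >= 0, y >= 0:
Stationarity: 2x = mu*4 + mu_x, 2y = mu*4 + mu_y, with mu, mu_x, mu_y >= 0
Complementary slackness: mu*(4x + 4y - 15) = 0, mu_x*x = 0, mu_y*y = 0
(0, 0) is infeasible (4*0 + 4*0 < 15), so if mu = 0 stationarity would force x = mu_x/2 >= 0, y = mu_y/2 >= 0 with mu_x*x = mu_y*y = 0, i.e. x = y = 0: contradiction. Hence mu > 0 and 4x + 4y = 15 is active.
Try x > 0, y > 0 (so mu_x = mu_y = 0): x = 4*mu/2, y = 4*mu/2
Substitute: 4*(4*mu/2) + 4*(4*mu/2) = 15
  mu*32/2 = 15 => mu = 15/16
x* = 15/8 > 0, y* = 15/8 > 0, consistent with mu_x = mu_y = 0.
f is convex and the constraints are linear, so this KKT point is the global minimum.
f* = 225/32
Active constraints: 4x + 4y >= 15 (holds with equality, mu = 15/16 > 0); x >= 0 and y >= 0 are inactive (mu_x = mu_y = 0).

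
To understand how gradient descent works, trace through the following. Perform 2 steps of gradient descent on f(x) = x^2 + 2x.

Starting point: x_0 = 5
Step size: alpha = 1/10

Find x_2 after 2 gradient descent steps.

f(x) = x^2 + 2x, f'(x) = 2x + (2)
Step 1: f'(5) = 12, x_1 = 5 - 1/10 * 12 = 19/5
Step 2: f'(19/5) = 48/5, x_2 = 19/5 - 1/10 * 48/5 = 71/25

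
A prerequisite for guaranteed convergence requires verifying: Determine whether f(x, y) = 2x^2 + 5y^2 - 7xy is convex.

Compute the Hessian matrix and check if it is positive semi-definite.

f(x,y) = 2x^2 + 5y^2 - 7xy
Hessian H = [[4, -7], [-7, 10]]
trace(H) = 14, det(H) = -9
Eigenvalues: (14 +/- sqrt(232)) / 2 = 14.62, -0.6158
Since not both eigenvalues positive, f is neither convex nor concave.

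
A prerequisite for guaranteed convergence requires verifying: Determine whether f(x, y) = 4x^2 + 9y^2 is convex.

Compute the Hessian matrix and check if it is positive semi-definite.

f(x,y) = 4x^2 + 9y^2
Hessian H = [[8, 0], [0, 18]]
trace(H) = 26, det(H) = 144
Eigenvalues: (26 +/- sqrt(100)) / 2 = 18, 8
Since both eigenvalues > 0, f is convex.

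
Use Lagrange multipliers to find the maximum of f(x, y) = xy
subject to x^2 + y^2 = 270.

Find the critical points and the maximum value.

Lagrange conditions: y = 2*lambda*x and x = 2*lambda*y
If x = 0 then y = 0, violating the constraint, so x, y != 0.
Dividing: y/x = x/y => x^2 = y^2 => y = x or y = -x
Constraint: 2x^2 = 270 => x^2 = 135 => x = +/-sqrt(135)
Critical points: (sqrt(135), sqrt(135)), (-sqrt(135), -sqrt(135)), (sqrt(135), -sqrt(135)), (-sqrt(135), sqrt(135))
  y = x:  xy = x^2 = 135  at (sqrt(135), sqrt(135)) and (-sqrt(135), -sqrt(135))
  y = -x: xy = -x^2 = -135 at (sqrt(135), -sqrt(135)) and (-sqrt(135), sqrt(135))
Maximum xy = 135 at (sqrt(135), sqrt(135)) and (-sqrt(135), -sqrt(135))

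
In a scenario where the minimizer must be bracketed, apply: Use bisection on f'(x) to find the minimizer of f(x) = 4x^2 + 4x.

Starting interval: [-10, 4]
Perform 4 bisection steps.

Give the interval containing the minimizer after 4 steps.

Finding critical point of f(x) = 4x^2 + 4x using bisection on f'(x) = 8x + 4.
f'(x) = 0 when x = -1/2.
Starting interval: [-10, 4]
Step 1: mid = -3, f'(mid) = -20, new interval = [-3, 4]
Step 2: mid = 1/2, f'(mid) = 8, new interval = [-3, 1/2]
Step 3: mid = -5/4, f'(mid) = -6, new interval = [-5/4, 1/2]
Step 4: mid = -3/8, f'(mid) = 1, new interval = [-5/4, -3/8]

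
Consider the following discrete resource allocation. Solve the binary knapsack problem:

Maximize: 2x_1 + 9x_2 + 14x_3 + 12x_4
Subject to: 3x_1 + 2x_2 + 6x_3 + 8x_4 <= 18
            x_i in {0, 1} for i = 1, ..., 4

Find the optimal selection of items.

Items: item 1 (v=2, w=3), item 2 (v=9, w=2), item 3 (v=14, w=6), item 4 (v=12, w=8)
Capacity: 18
Checking all 16 subsets (w = total weight, v = total value):
  {}: w = 0, v = 0
  {1}: w = 3, v = 2
  {2}: w = 2, v = 9
  {3}: w = 6, v = 14
  {4}: w = 8, v = 12
  {1, 2}: w = 5, v = 11
  {1, 3}: w = 9, v = 16
  {1, 4}: w = 11, v = 14
  {2, 3}: w = 8, v = 23
  {2, 4}: w = 10, v = 21
  {3, 4}: w = 14, v = 26
  {1, 2, 3}: w = 11, v = 25
  {1, 2, 4}: w = 13, v = 23
  {1, 3, 4}: w = 17, v = 28
  {2, 3, 4}: w = 16, v = 35
  {1, 2, 3, 4}: w = 19 > 18, infeasible
Best feasible subset: items [2, 3, 4]
Total weight: 16 <= 18, total value: 35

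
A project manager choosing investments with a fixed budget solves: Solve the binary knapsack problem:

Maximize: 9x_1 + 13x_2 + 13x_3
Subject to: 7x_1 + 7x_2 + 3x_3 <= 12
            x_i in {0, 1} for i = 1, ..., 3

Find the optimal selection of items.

Items: item 1 (v=9, w=7), item 2 (v=13, w=7), item 3 (v=13, w=3)
Capacity: 12
Checking all 8 subsets (w = total weight, v = total value):
  {}: w = 0, v = 0
  {1}: w = 7, v = 9
  {2}: w = 7, v = 13
  {3}: w = 3, v = 13
  {1, 2}: w = 14 > 12, infeasible
  {1, 3}: w = 10, v = 22
  {2, 3}: w = 10, v = 26
  {1, 2, 3}: w = 17 > 12, infeasible
Best feasible subset: items [2, 3]
Total weight: 10 <= 12, total value: 26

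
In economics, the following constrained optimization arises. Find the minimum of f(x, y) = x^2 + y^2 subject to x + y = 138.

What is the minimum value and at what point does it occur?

Substitute y = 138 - x into f(x,y) = x^2 + y^2:
g(x) = x^2 + (138 - x)^2 = 2x^2 - 276x + 19044
g'(x) = 4x - 276 = 0  =>  x = 69
y = 138 - 69 = 69
Minimum value = 69^2 + 69^2 = 9522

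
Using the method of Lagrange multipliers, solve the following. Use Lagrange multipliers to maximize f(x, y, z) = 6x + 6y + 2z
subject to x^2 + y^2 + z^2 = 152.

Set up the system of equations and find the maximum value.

Lagrange conditions: 6 = 2*lambda*x, 6 = 2*lambda*y, 2 = 2*lambda*z
So x:6 = y:6 = z:2, i.e. x = 6t, y = 6t, z = 2t
Constraint: t^2*(6^2 + 6^2 + 2^2) = 152
  t^2 * 76 = 152  =>  t = sqrt(2)
Maximum = 6*6t + 6*6t + 2*2t = 76*sqrt(2) = sqrt(11552)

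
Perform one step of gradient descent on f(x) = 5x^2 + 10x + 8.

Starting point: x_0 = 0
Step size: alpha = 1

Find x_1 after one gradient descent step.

f(x) = 5x^2 + 10x + 8
f'(x) = 10x + 10
f'(0) = 10*0 + (10) = 10
x_1 = x_0 - alpha * f'(x_0) = 0 - 1 * 10 = -10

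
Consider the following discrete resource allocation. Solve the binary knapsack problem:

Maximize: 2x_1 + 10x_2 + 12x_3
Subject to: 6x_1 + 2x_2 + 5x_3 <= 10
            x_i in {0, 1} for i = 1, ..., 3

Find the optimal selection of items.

Items: item 1 (v=2, w=6), item 2 (v=10, w=2), item 3 (v=12, w=5)
Capacity: 10
Checking all 8 subsets (w = total weight, v = total value):
  {}: w = 0, v = 0
  {1}: w = 6, v = 2
  {2}: w = 2, v = 10
  {3}: w = 5, v = 12
  {1, 2}: w = 8, v = 12
  {1, 3}: w = 11 > 10, infeasible
  {2, 3}: w = 7, v = 22
  {1, 2, 3}: w = 13 > 10, infeasible
Best feasible subset: items [2, 3]
Total weight: 7 <= 10, total value: 22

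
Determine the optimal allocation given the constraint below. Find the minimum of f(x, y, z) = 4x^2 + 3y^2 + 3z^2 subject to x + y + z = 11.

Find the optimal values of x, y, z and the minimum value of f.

Using Lagrange multipliers on f = 4x^2 + 3y^2 + 3z^2 with constraint x + y + z = 11:
Conditions: 2*4*x = lambda, 2*3*y = lambda, 2*3*z = lambda
So x = lambda/8, y = lambda/6, z = lambda/6
Substituting into constraint: lambda * (11/24) = 11
lambda = 24
x = 3, y = 4, z = 4
Minimum value = 132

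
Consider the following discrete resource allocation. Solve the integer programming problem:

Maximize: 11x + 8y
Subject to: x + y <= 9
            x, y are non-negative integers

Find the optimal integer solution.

Objective: 11x + 8y, constraint: x + y <= 9
Coefficient of x is 11 >= coefficient of y is 8, so allocate the entire budget to x.
Optimal: x = 9, y = 0, value = 99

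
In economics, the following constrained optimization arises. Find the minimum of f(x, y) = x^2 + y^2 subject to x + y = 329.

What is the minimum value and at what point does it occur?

Substitute y = 329 - x into f(x,y) = x^2 + y^2:
g(x) = x^2 + (329 - x)^2 = 2x^2 - 658x + 108241
g'(x) = 4x - 658 = 0  =>  x = 329/2
y = 329 - 329/2 = 329/2
Minimum value = (329/2)^2 + (329/2)^2 = 108241/2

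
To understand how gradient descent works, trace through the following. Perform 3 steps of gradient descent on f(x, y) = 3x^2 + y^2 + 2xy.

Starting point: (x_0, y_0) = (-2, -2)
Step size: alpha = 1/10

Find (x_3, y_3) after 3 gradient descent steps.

f(x,y) = 3x^2 + y^2 + 2xy
grad_x = 6x + 2y, grad_y = 2y + 2x
Step 1: grad = (-16, -8), (-2/5, -6/5)
Step 2: grad = (-24/5, -16/5), (2/25, -22/25)
Step 3: grad = (-32/25, -8/5), (26/125, -18/25)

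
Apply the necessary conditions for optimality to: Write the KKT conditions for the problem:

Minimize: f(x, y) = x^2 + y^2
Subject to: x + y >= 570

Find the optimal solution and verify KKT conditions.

KKT conditions for min x^2 + y^2 s.t. x + y >= 570:
Stationarity: 2x = mu, 2y = mu
So x = y = mu/2.
Complementary slackness: mu*(x + y - 570) = 0
Primal feasibility: x + y >= 570; dual feasibility: mu >= 0
If mu = 0 then x = y = 0, but 0 + 0 < 570 is infeasible, so the constraint is active.
Constraint active: x + y = 2*(mu/2) = 570 => mu = 570
x = y = 285, f = 162450
Verify: stationarity 2*285 = 570 = mu; primal 285 + 285 = 570 >= 570; dual mu = 570 >= 0; complementary slackness 570*(570 - 570) = 0. All KKT conditions hold.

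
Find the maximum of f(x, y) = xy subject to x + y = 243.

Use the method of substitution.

Substitute y = 243 - x into f(x,y) = xy:
g(x) = x(243 - x) = 243x - x^2
g'(x) = 243 - 2x = 0  =>  x = 243/2
y = 243 - 243/2 = 243/2
Maximum value = (243/2) * (243/2) = 59049/4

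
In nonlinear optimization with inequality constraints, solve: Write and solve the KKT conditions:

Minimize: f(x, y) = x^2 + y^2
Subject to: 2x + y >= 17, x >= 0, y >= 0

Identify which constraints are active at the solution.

KKT conditions for min x^2 + y^2 s.t. 2x + 1y >= 17, x >= 0, y >= 0:
Stationarity: 2x = mu*2 + mu_x, 2y = mu*1 + mu_y, with mu, mu_x, mu_y >= 0
Complementary slackness: mu*(2x + y - 17) = 0, mu_x*x = 0, mu_y*y = 0
(0, 0) is infeasible (2*0 + 1*0 < 17), so if mu = 0 stationarity would force x = mu_x/2 >= 0, y = mu_y/2 >= 0 with mu_x*x = mu_y*y = 0, i.e. x = y = 0: contradiction. Hence mu > 0 and 2x + y = 17 is active.
Try x > 0, y > 0 (so mu_x = mu_y = 0): x = 2*mu/2, y = 1*mu/2
Substitute: 2*(2*mu/2) + 1*(1*mu/2) = 17
  mu*5/2 = 17 => mu = 34/5
x* = 34/5 > 0, y* = 17/5 > 0, consistent with mu_x = mu_y = 0.
f is convex and the constraints are linear, so this KKT point is the global minimum.
f* = 289/5
Active constraints: 2x + y >= 17 (holds with equality, mu = 34/5 > 0); x >= 0 and y >= 0 are inactive (mu_x = mu_y = 0).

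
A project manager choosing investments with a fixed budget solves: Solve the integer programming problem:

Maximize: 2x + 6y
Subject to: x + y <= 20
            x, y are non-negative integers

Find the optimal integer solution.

Objective: 2x + 6y, constraint: x + y <= 20
Coefficient of y is 6 > coefficient of x is 2, so allocate the entire budget to y.
Optimal: x = 0, y = 20, value = 120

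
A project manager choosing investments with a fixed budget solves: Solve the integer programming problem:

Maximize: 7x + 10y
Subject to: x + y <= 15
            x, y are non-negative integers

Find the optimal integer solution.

Objective: 7x + 10y, constraint: x + y <= 15
Coefficient of y is 10 > coefficient of x is 7, so allocate the entire budget to y.
Optimal: x = 0, y = 15, value = 150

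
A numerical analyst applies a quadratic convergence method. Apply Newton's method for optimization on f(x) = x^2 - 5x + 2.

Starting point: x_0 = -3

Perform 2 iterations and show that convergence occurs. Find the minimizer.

f(x) = x^2 - 5x + 2, f'(x) = 2x + (-5), f''(x) = 2
Step 1: f'(-3) = -11, x_1 = -3 - -11/2 = 5/2
Step 2: f'(5/2) = 0, x_2 = 5/2 (converged)
Newton's method converges in 1 step for quadratics.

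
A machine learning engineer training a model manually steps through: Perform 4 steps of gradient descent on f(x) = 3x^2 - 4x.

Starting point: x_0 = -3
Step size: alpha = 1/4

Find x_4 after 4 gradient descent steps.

f(x) = 3x^2 - 4x, f'(x) = 6x + (-4)
Step 1: f'(-3) = -22, x_1 = -3 - 1/4 * -22 = 5/2
Step 2: f'(5/2) = 11, x_2 = 5/2 - 1/4 * 11 = -1/4
Step 3: f'(-1/4) = -11/2, x_3 = -1/4 - 1/4 * -11/2 = 9/8
Step 4: f'(9/8) = 11/4, x_4 = 9/8 - 1/4 * 11/4 = 7/16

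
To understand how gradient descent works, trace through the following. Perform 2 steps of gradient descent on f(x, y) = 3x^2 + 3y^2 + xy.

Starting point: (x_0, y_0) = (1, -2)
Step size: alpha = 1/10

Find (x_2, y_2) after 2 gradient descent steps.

f(x,y) = 3x^2 + 3y^2 + xy
grad_x = 6x + 1y, grad_y = 6y + 1x
Step 1: grad = (4, -11), (3/5, -9/10)
Step 2: grad = (27/10, -24/5), (33/100, -21/50)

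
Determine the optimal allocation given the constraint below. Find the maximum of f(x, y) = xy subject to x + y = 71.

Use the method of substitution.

Substitute y = 71 - x into f(x,y) = xy:
g(x) = x(71 - x) = 71x - x^2
g'(x) = 71 - 2x = 0  =>  x = 71/2
y = 71 - 71/2 = 71/2
Maximum value = (71/2) * (71/2) = 5041/4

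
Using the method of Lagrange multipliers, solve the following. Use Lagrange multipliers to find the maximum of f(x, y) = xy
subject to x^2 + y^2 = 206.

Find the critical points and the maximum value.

Lagrange conditions: y = 2*lambda*x and x = 2*lambda*y
If x = 0 then y = 0, violating the constraint, so x, y != 0.
Dividing: y/x = x/y => x^2 = y^2 => y = x or y = -x
Constraint: 2x^2 = 206 => x^2 = 103 => x = +/-sqrt(103)
Critical points: (sqrt(103), sqrt(103)), (-sqrt(103), -sqrt(103)), (sqrt(103), -sqrt(103)), (-sqrt(103), sqrt(103))
  y = x:  xy = x^2 = 103  at (sqrt(103), sqrt(103)) and (-sqrt(103), -sqrt(103))
  y = -x: xy = -x^2 = -103 at (sqrt(103), -sqrt(103)) and (-sqrt(103), sqrt(103))
Maximum xy = 103 at (sqrt(103), sqrt(103)) and (-sqrt(103), -sqrt(103))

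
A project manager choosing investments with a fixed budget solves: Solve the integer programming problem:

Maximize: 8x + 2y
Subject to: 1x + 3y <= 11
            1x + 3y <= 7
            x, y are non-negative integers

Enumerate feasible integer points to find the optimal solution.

Constraint 1: 1x + 3y <= 11
Constraint 2: 1x + 3y <= 7
Feasible x range (need y >= 0): 0 <= x <= min(11/1, 7/1) => x in {0, ..., 7}.
Enumerate feasible integer points row by row (the coefficient of y is 2 > 0, so for each x the largest feasible y gives the best value):
  x = 0: y <= min((11 - 1*0)/3, (7 - 1*0)/3) => y in {0, ..., 2}; best 8*0 + 2*2 = 4
  x = 1: y <= min((11 - 1*1)/3, (7 - 1*1)/3) => y in {0, ..., 2}; best 8*1 + 2*2 = 12
  x = 2: y <= min((11 - 1*2)/3, (7 - 1*2)/3) => y in {0, ..., 1}; best 8*2 + 2*1 = 18
  x = 3: y <= min((11 - 1*3)/3, (7 - 1*3)/3) => y in {0, ..., 1}; best 8*3 + 2*1 = 26
  x = 4: y <= min((11 - 1*4)/3, (7 - 1*4)/3) => y in {0, ..., 1}; best 8*4 + 2*1 = 34
  x = 5: y <= min((11 - 1*5)/3, (7 - 1*5)/3) => y in {0}; best 8*5 + 2*0 = 40
  x = 6: y <= min((11 - 1*6)/3, (7 - 1*6)/3) => y in {0}; best 8*6 + 2*0 = 48
  x = 7: y <= min((11 - 1*7)/3, (7 - 1*7)/3) => y in {0}; best 8*7 + 2*0 = 56
The maximum 8x + 2y = 56 is achieved at x = 7, y = 0.
Check: 1*7 + 3*0 = 7 <= 11 and 1*7 + 3*0 = 7 <= 7.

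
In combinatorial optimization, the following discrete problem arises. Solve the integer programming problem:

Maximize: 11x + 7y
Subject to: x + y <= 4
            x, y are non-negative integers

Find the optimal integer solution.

Objective: 11x + 7y, constraint: x + y <= 4
Coefficient of x is 11 >= coefficient of y is 7, so allocate the entire budget to x.
Optimal: x = 4, y = 0, value = 44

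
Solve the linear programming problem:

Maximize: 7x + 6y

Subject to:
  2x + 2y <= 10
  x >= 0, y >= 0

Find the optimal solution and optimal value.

The feasible region has vertices at [(0, 0), (5, 0), (0, 5)].
Checking objective 7x + 6y at each vertex:
  (0, 0): 7*0 + 6*0 = 0
  (5, 0): 7*5 + 6*0 = 35
  (0, 5): 7*0 + 6*5 = 30
Maximum is 35 at (5, 0).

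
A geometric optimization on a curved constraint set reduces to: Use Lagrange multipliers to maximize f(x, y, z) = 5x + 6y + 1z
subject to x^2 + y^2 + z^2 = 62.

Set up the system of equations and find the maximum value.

Lagrange conditions: 5 = 2*lambda*x, 6 = 2*lambda*y, 1 = 2*lambda*z
So x:5 = y:6 = z:1, i.e. x = 5t, y = 6t, z = 1t
Constraint: t^2*(5^2 + 6^2 + 1^2) = 62
  t^2 * 62 = 62  =>  t = sqrt(1)
Maximum = 5*5t + 6*6t + 1*1t = 62*sqrt(1) = 62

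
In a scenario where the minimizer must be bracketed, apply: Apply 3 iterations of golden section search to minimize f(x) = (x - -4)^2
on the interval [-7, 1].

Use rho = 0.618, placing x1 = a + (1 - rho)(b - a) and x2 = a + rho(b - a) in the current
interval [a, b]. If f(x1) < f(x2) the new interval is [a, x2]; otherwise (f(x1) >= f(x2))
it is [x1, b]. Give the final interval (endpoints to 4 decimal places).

Golden section search for min of f(x) = (x - -4)^2 on [-7, 1].
Each step: x1 = a + (1 - rho)(b - a), x2 = a + rho(b - a); if f(x1) < f(x2) keep [a, x2], otherwise keep [x1, b].
Step 1: [-7.0000, 1.0000], x1=-3.9440 (f=0.0031), x2=-2.0560 (f=3.7791); f(x1) < f(x2) => keep [-7.0000, -2.0560]
Step 2: [-7.0000, -2.0560], x1=-5.1114 (f=1.2352), x2=-3.9446 (f=0.0031); f(x1) > f(x2) => keep [-5.1114, -2.0560]
Step 3: [-5.1114, -2.0560], x1=-3.9442 (f=0.0031), x2=-3.2232 (f=0.6035); f(x1) < f(x2) => keep [-5.1114, -3.2232]
Final interval: [-5.1114, -3.2232]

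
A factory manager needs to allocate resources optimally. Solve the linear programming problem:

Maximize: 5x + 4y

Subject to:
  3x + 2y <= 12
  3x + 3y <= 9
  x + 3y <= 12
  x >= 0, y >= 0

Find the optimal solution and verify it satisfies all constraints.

Feasible vertices: (0, 0), (0, 3), (3, 0)
Objective 5x + 4y at each vertex:
  (0, 0): 0
  (0, 3): 12
  (3, 0): 15
Maximum is 15 at (3, 0).
Verify constraints at (x, y) = (3, 0):
  3*3 + 2*0 = 9 <= 12
  3*3 + 3*0 = 9 <= 9 (active)
  1*3 + 3*0 = 3 <= 12
  x = 3 >= 0, y = 0 >= 0. All constraints satisfied.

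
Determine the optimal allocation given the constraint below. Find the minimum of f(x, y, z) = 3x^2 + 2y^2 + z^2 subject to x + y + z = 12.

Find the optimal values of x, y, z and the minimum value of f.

Using Lagrange multipliers on f = 3x^2 + 2y^2 + z^2 with constraint x + y + z = 12:
Conditions: 2*3*x = lambda, 2*2*y = lambda, 2*1*z = lambda
So x = lambda/6, y = lambda/4, z = lambda/2
Substituting into constraint: lambda * (11/12) = 12
lambda = 144/11
x = 24/11, y = 36/11, z = 72/11
Minimum value = 864/11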